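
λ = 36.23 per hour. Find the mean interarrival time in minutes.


Mean interarrival time = 1/λ = 1/36.23 hour = 0.02760 hour
In minutes: 0.02760 × 60 = 1.6561 min

Final: 1.6561 min


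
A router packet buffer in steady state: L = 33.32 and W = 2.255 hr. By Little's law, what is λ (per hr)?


λ = L/W = 33.32/2.255 = 14.7761 /hr

Final: 14.7761 /hr


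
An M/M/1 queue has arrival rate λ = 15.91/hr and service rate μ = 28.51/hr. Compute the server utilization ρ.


ρ = λ/μ = 15.91/28.51 = 0.5580

Final: 0.5580


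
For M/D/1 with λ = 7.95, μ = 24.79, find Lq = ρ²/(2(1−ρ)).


ρ = 7.95/24.79 = 0.3207
M/D/1: Lq = ρ²/(2(1−ρ)) = 0.1028/(2·0.6793) = 0.07570

Final: 0.07570


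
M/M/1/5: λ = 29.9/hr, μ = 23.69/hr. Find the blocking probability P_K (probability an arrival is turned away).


ρ = λ/μ = 29.9/23.69 = 1.2621
P_K = (1−ρ)ρ^K/(1−ρ^(K+1)) = (-0.2621·3.202806)/(1 − 4.042377)
= -0.839571/-3.042377 = 0.275959

Final: 0.275959


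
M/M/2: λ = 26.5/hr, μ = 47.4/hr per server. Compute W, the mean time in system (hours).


a = 0.5591; ρ = 0.2795; P₀ = 0.563067
Lq = P₀·a^c·ρ/(c!(1−ρ)²) = 0.04739
Wq = Lq/λ = 0.04739/26.5 = 0.001788 hr
W = Wq + 1/μ = 0.001788 + 0.02110 = 0.02289 hr

Final: 0.02289 hr


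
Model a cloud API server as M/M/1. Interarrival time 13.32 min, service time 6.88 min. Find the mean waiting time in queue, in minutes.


λ = 60/13.32 = 4.5045 /hr
μ = 60/6.88 = 8.7209 /hr
ρ = λ/μ = 4.5045/8.7209 = 0.5165
Wq = ρ/(μ−λ) = 0.5165/(8.7209−4.5045) = 0.12250 hr
In minutes: 0.12250·60 = 7.350 min

Final: 7.350 min


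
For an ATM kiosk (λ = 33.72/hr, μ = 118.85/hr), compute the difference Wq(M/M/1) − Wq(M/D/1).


ρ = 33.72/118.85 = 0.2837
Wq(M/M/1) = ρ/(μ−λ) = 0.2837/85.13 = 0.003333 hr
Wq(M/D/1) = ρ/(2(μ−λ)) = 0.001666 hr
Savings = 0.003333 − 0.001666 = 0.001666 hr

Final: 0.001666 hr


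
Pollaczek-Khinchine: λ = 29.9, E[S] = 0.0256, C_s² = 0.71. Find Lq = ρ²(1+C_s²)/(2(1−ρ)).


ρ = λ·E[S] = 29.9·0.0256 = 0.7654
Lq = ρ²(1+C_s²)/(2(1−ρ)) = 0.5859·(1+0.71)/(2·0.2346)
= 0.5859·1.7100/0.4691 = 2.13567

Final: 2.13567


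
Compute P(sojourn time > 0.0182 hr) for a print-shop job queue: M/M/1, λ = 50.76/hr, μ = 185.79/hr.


W ~ Exponential(μ−λ) for M/M/1.
μ − λ = 185.79 − 50.76 = 135.0300
P(W > t) = e^{−(μ−λ)t} = e^{−2.4575} = 0.085645

Final: 0.085645


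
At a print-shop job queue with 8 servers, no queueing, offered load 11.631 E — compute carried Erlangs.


B(8,11.631) = 0.408438 (Erlang-B)
Carried load = a(1 − B) = 11.631·(1 − 0.408438) = 11.631·0.591562 = 6.8805 E

Final: 6.8805 Erlangs


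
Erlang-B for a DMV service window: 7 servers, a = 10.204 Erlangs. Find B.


B(c,a) = (a^c/c!) / Σ_{k=0}^{c} a^k/k!
a^7/7! = 2285.402053
Σ terms (k=0..7): 1.00000 + 10.20400 + 52.06081 + 177.07616 + 451.72129 + 921.87281 + 1567.79835 + 2285.40205 = 5467.135466
B = 2285.402053/5467.135466 = 0.418026

Final: 0.418026


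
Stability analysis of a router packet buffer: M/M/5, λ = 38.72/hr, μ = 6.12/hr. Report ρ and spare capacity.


Total capacity cμ = 5·6.12 = 30.60/hr
ρ = λ/(cμ) = 38.72/30.60 = 1.2654
Stable ⇔ ρ < 1: NO
Spare capacity = cμ − λ = 30.60 − 38.72 = -8.12/hr

Final: ρ = 1.2654; unstable; margin = -8.12/hr


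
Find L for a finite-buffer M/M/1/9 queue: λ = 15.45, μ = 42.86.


ρ = 15.45/42.86 = 0.3605
L = ρ[1 − (K+1)ρ^K + Kρ^(K+1)] / [(1−ρ)(1−ρ^(K+1))]
Numerator: 0.3605·(1 − 10·0.0001028 + 9·0.00003705) = 0.360226
Denominator: (0.6395)·(0.999963) = 0.639500
L = 0.360226/0.639500 = 0.5633

Final: 0.5633


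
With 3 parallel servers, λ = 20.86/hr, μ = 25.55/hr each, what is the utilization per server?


ρ = λ/(cμ) = 20.86/(3·25.55) = 20.86/76.65 = 0.2721

Final: 0.2721


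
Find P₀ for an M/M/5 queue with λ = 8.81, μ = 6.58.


a = λ/μ = 8.81/6.58 = 1.3389; ρ = a/c = 0.2678
Σ_{k=0}^{4} a^k/k! (terms k=0..4) = 1.00000 + 1.33891 + 0.89633 + 0.40004 + 0.13390 = 3.76918
Tail: a^5/(5!(1−ρ)) = 4.30279/(120·0.7322) = 0.04897
P₀ = 1/(3.76918 + 0.04897) = 1/3.81815 = 0.261907

Final: 0.261907


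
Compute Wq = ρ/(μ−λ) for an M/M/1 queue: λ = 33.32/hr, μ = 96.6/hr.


ρ = 33.32/96.6 = 0.3449
Wq = ρ/(μ−λ) = 0.3449/(96.6 − 33.32) = 0.3449/63.28 = 0.005451 hr

Final: 0.005451 hr


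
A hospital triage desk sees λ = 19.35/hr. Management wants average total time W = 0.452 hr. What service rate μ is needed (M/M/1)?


W = 1/(μ−λ) ⇒ μ − λ = 1/W = 1/0.452 = 2.2124
μ = λ + 1/W = 19.35 + 2.2124 = 21.5624 per hr

Final: 21.5624 /hr


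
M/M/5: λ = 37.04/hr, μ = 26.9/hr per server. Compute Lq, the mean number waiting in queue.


a = λ/μ = 1.3770; ρ = a/5 = 0.2754
P₀ = 0.252094
Lq = P₀·a^c·ρ / (c!·(1−ρ)²) = 0.252094·4.94987·0.2754/(120·0.52506)
= 0.005454

Final: 0.005454


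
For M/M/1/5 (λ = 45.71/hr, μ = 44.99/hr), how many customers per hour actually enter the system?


ρ = 1.0160; P_K = (1−ρ)ρ^5/(1−ρ^6) = 0.173351
λ_eff = λ(1 − P_K) = 45.71·(1 − 0.173351) = 45.71·0.826649 = 37.7861 /hr

Final: 37.7861 /hr


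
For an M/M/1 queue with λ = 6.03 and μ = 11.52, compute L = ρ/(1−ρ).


ρ = λ/μ = 6.03/11.52 = 0.5234
L = ρ/(1−ρ) = 0.5234/(1 − 0.5234) = 0.5234/0.4766 = 1.0984

Final: 1.0984


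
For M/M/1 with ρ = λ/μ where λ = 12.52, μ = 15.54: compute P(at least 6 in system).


ρ = 12.52/15.54 = 0.8057
P(N ≥ n) = ρ^n = 0.8057^6 = 0.273476

Final: 0.273476


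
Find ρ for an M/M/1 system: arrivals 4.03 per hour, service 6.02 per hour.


ρ = λ/μ = 4.03/6.02 = 0.6694

Final: 0.6694


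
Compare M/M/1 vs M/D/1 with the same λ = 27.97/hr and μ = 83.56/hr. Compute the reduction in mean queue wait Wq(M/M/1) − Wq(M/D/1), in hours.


ρ = 27.97/83.56 = 0.3347
Wq(M/M/1) = ρ/(μ−λ) = 0.3347/55.59 = 0.006021 hr
Wq(M/D/1) = ρ/(2(μ−λ)) = 0.003011 hr
Savings = 0.006021 − 0.003011 = 0.003011 hr

Final: 0.003011 hr


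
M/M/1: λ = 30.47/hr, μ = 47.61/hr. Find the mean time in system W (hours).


W = 1/(μ−λ) = 1/(47.61 − 30.47) = 1/17.14 = 0.05834 hr

Final: 0.05834 hr


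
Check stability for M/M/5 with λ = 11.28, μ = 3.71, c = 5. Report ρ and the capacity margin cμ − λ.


Total capacity cμ = 5·3.71 = 18.55/hr
ρ = λ/(cμ) = 11.28/18.55 = 0.6081
Stable ⇔ ρ < 1: YES
Spare capacity = cμ − λ = 18.55 − 11.28 = 7.27/hr

Final: ρ = 0.6081; stable; margin = 7.27/hr


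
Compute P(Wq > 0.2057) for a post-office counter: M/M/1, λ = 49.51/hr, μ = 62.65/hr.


ρ = 49.51/62.65 = 0.7903
P(Wq > t) = ρ·e^{−(μ−λ)t} = 0.7903·e^{−2.7029}
= 0.7903·0.067011 = 0.052956

Final: 0.052956


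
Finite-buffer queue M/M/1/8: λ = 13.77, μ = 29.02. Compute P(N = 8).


ρ = λ/μ = 13.77/29.02 = 0.4745
P_K = (1−ρ)ρ^K/(1−ρ^(K+1)) = (0.5255·0.002570)/(1 − 0.001219)
= 0.001350/0.998781 = 0.001352

Final: 0.001352


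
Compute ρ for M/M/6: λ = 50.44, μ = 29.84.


ρ = λ/(cμ) = 50.44/(6·29.84) = 50.44/179.04 = 0.2817

Final: 0.2817


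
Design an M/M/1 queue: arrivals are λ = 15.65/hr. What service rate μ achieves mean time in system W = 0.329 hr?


W = 1/(μ−λ) ⇒ μ − λ = 1/W = 1/0.329 = 3.0395
μ = λ + 1/W = 15.65 + 3.0395 = 18.6895 per hr

Final: 18.6895 /hr


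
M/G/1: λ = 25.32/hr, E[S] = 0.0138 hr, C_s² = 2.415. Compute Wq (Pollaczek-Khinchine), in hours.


ρ = λ·E[S] = 25.32·0.0138 = 0.3494
E[S²] = E[S]²(1+C_s²) = 0.0138²·(1+2.415) = 0.0006504
Wq = λ·E[S²]/(2(1−ρ)) = 25.32·0.0006504/(2·0.6506) = 0.01266 hr

Final: 0.01266 hr


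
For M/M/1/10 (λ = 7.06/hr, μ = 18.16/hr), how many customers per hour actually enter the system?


ρ = 0.3888; P_K = (1−ρ)ρ^10/(1−ρ^11) = 0.00004821
λ_eff = λ(1 − P_K) = 7.06·(1 − 0.00004821) = 7.06·0.999952 = 7.0597 /hr

Final: 7.0597 /hr


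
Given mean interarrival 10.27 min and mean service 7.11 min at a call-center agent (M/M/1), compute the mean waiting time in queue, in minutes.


λ = 60/10.27 = 5.8423 /hr
μ = 60/7.11 = 8.4388 /hr
ρ = λ/μ = 5.8423/8.4388 = 0.6923
Wq = ρ/(μ−λ) = 0.6923/(8.4388−5.8423) = 0.26663 hr
In minutes: 0.26663·60 = 15.998 min

Final: 15.998 min


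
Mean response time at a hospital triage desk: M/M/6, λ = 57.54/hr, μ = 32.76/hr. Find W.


a = 1.7564; ρ = 0.2927; P₀ = 0.172548
Lq = P₀·a^c·ρ/(c!(1−ρ)²) = 0.004118
Wq = Lq/λ = 0.004118/57.54 = 0.00007156 hr
W = Wq + 1/μ = 0.00007156 + 0.03053 = 0.03060 hr

Final: 0.03060 hr


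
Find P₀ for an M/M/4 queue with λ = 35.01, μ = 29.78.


a = λ/μ = 35.01/29.78 = 1.1756; ρ = a/c = 0.2939
Σ_{k=0}^{3} a^k/k! (terms k=0..3) = 1.00000 + 1.17562 + 0.69104 + 0.27080 = 3.13747
Tail: a^4/(4!(1−ρ)) = 1.91016/(24·0.7061) = 0.11272
P₀ = 1/(3.13747 + 0.11272) = 1/3.25018 = 0.307675

Final: 0.307675


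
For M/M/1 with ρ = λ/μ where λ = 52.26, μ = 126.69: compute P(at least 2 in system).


ρ = 52.26/126.69 = 0.4125
P(N ≥ n) = ρ^n = 0.4125^2 = 0.170159

Final: 0.170159


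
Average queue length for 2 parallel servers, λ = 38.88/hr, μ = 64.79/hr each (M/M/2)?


a = λ/μ = 0.6001; ρ = a/2 = 0.3000
P₀ = 0.538407
Lq = P₀·a^c·ρ / (c!·(1−ρ)²) = 0.538407·0.36011·0.3000/(2·0.48994)
= 0.05937

Final: 0.05937


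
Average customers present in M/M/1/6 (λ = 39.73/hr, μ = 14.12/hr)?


ρ = 39.73/14.12 = 2.8137
L = ρ[1 − (K+1)ρ^K + Kρ^(K+1)] / [(1−ρ)(1−ρ^(K+1))]
Numerator: 2.8137·(1 − 7·496.253074 + 6·1396.326815) = 13801.924491
Denominator: (-1.8137)·(-1395.326815) = 2530.759188
L = 13801.924491/2530.759188 = 5.4537

Final: 5.4537


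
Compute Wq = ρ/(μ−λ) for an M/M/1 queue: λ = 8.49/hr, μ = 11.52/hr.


ρ = 8.49/11.52 = 0.7370
Wq = ρ/(μ−λ) = 0.7370/(11.52 − 8.49) = 0.7370/3.03 = 0.2432 hr

Final: 0.2432 hr


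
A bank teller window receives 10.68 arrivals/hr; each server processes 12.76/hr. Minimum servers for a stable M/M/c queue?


Stability requires cμ > λ ⇔ c > λ/μ.
λ/μ = 10.68/12.76 = 0.8370
Minimum integer c = ⌊0.8370⌋ + 1 = 1
Check: 1·12.76 = 12.76 > 10.68, while 0·12.76 = 0.00 ≤ 10.68

Final: 1 servers


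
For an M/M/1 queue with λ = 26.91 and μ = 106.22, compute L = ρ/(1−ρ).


ρ = λ/μ = 26.91/106.22 = 0.2533
L = ρ/(1−ρ) = 0.2533/(1 − 0.2533) = 0.2533/0.7467 = 0.3393

Final: 0.3393


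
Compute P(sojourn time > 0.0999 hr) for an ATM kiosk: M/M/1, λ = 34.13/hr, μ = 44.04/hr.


W ~ Exponential(μ−λ) for M/M/1.
μ − λ = 44.04 − 34.13 = 9.9100
P(W > t) = e^{−(μ−λ)t} = e^{−0.9900} = 0.371573

Final: 0.371573


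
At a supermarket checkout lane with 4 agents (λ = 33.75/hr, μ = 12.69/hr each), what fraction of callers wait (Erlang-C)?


a = λ/μ = 2.6596; ρ = a/4 = 0.6649
P₀ = 0.060414 (from M/M/c formula)
C(c,a) = [a^c/(c!(1−ρ))]·P₀ = [50.03209/(24·0.3351)]·0.060414
= 6.22092·0.060414 = 0.375830

Final: 0.375830


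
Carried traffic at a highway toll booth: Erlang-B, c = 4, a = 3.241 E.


B(4,3.241) = 0.232607 (Erlang-B)
Carried load = a(1 − B) = 3.241·(1 − 0.232607) = 3.241·0.767393 = 2.4871 E

Final: 2.4871 Erlangs


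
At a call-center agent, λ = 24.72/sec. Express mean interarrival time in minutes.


Mean interarrival time = 1/λ = 1/24.72 second = 0.04045 second
In minutes: 0.04045 × 0.0166667 = 0.0006742 min

Final: 0.0006742 min


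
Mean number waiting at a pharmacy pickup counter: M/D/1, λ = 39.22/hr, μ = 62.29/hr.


ρ = 39.22/62.29 = 0.6296
M/D/1: Lq = ρ²/(2(1−ρ)) = 0.3964/(2·0.3704) = 0.53520

Final: 0.53520


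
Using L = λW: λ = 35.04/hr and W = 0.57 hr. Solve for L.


L = λW = 35.04·0.57 = 19.9728

Final: 19.9728


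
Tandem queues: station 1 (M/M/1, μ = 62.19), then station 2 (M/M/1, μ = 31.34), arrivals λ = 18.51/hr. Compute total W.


Each node sees arrival rate λ = 18.51/hr (tandem ⇒ throughput preserved).
W₁ = 1/(μ₁−λ) = 1/(62.19−18.51) = 0.02289 hr
W₂ = 1/(μ₂−λ) = 1/(31.34−18.51) = 0.07794 hr
W_total = W₁ + W₂ = 0.02289 + 0.07794 = 0.10084 hr

Final: 0.10084 hr


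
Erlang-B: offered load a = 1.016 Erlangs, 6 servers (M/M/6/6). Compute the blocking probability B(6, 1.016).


B(c,a) = (a^c/c!) / Σ_{k=0}^{c} a^k/k!
a^6/6! = 0.001528
Σ terms (k=0..6): 1.00000 + 1.01600 + 0.51613 + 0.17480 + 0.04440 + 0.009022 + 0.001528 = 2.761871
B = 0.001528/2.761871 = 0.0005531

Final: 0.0005531


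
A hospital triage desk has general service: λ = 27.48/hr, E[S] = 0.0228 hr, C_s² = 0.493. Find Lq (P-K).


ρ = λ·E[S] = 27.48·0.0228 = 0.6265
Lq = ρ²(1+C_s²)/(2(1−ρ)) = 0.3926·(1+0.493)/(2·0.3735)
= 0.3926·1.4930/0.7469 = 0.78468

Final: 0.78468


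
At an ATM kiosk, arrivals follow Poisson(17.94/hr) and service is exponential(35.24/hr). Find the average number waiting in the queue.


ρ = 17.94/35.24 = 0.5091
Lq = ρ²/(1−ρ) = 0.2592/0.4909 = 0.5279

Final: 0.5279


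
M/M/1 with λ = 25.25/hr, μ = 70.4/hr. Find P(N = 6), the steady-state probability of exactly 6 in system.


ρ = 25.25/70.4 = 0.3587
P_n = (1−ρ)·ρ^n = (1 − 0.3587)·0.3587^6 = 0.6413·0.002129 = 0.001365

Final: 0.001365


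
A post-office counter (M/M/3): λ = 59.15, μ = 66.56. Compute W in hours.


a = 0.8887; ρ = 0.2962; P₀ = 0.408206
Lq = P₀·a^c·ρ/(c!(1−ρ)²) = 0.02856
Wq = Lq/λ = 0.02856/59.15 = 0.0004828 hr
W = Wq + 1/μ = 0.0004828 + 0.01502 = 0.01551 hr

Final: 0.01551 hr


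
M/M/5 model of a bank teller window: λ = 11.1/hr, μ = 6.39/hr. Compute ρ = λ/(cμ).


ρ = λ/(cμ) = 11.1/(5·6.39) = 11.1/31.95 = 0.3474

Final: 0.3474


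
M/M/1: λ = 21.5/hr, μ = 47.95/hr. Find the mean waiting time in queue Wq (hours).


ρ = 21.5/47.95 = 0.4484
Wq = ρ/(μ−λ) = 0.4484/(47.95 − 21.5) = 0.4484/26.45 = 0.01695 hr

Final: 0.01695 hr


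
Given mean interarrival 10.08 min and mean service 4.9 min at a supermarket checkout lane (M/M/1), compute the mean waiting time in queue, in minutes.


λ = 60/10.08 = 5.9524 /hr
μ = 60/4.9 = 12.2449 /hr
ρ = λ/μ = 5.9524/12.2449 = 0.4861
Wq = ρ/(μ−λ) = 0.4861/(12.2449−5.9524) = 0.07725 hr
In minutes: 0.07725·60 = 4.635 min

Final: 4.635 min


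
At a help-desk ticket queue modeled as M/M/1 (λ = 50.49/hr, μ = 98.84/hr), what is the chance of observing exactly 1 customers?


ρ = 50.49/98.84 = 0.5108
P_n = (1−ρ)·ρ^n = (1 − 0.5108)·0.5108^1 = 0.4892·0.510826 = 0.249883

Final: 0.249883


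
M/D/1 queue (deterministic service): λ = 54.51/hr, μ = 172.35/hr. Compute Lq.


ρ = 54.51/172.35 = 0.3163
M/D/1: Lq = ρ²/(2(1−ρ)) = 0.1000/(2·0.6837) = 0.07315

Final: 0.07315


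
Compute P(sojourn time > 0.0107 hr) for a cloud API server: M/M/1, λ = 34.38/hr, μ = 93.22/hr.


W ~ Exponential(μ−λ) for M/M/1.
μ − λ = 93.22 − 34.38 = 58.8400
P(W > t) = e^{−(μ−λ)t} = e^{−0.6296} = 0.532811

Final: 0.532811


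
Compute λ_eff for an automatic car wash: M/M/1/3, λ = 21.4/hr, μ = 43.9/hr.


ρ = 0.4875; P_K = (1−ρ)ρ^3/(1−ρ^4) = 0.062923
λ_eff = λ(1 − P_K) = 21.4·(1 − 0.062923) = 21.4·0.937077 = 20.0534 /hr

Final: 20.0534 /hr


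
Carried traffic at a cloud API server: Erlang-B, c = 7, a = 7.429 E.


B(7,7.429) = 0.274982 (Erlang-B)
Carried load = a(1 − B) = 7.429·(1 − 0.274982) = 7.429·0.725018 = 5.3862 E

Final: 5.3862 Erlangs


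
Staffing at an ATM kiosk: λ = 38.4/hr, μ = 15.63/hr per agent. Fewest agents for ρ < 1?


Stability requires cμ > λ ⇔ c > λ/μ.
λ/μ = 38.4/15.63 = 2.4568
Minimum integer c = ⌊2.4568⌋ + 1 = 3
Check: 3·15.63 = 46.89 > 38.4, while 2·15.63 = 31.26 ≤ 38.4

Final: 3 servers


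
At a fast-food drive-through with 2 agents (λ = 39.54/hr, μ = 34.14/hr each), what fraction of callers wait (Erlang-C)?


a = λ/μ = 1.1582; ρ = a/2 = 0.5791
P₀ = 0.266555 (from M/M/c formula)
C(c,a) = [a^c/(c!(1−ρ))]·P₀ = [1.34136/(2·0.4209)]·0.266555
= 1.59339·0.266555 = 0.424728

Final: 0.424728


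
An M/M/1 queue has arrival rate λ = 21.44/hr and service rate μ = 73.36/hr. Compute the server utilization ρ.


ρ = λ/μ = 21.44/73.36 = 0.2923

Final: 0.2923


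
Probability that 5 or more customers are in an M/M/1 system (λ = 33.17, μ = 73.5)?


ρ = 33.17/73.5 = 0.4513
P(N ≥ n) = ρ^n = 0.4513^5 = 0.018719

Final: 0.018719


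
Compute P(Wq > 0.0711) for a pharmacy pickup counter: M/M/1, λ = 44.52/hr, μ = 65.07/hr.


ρ = 44.52/65.07 = 0.6842
P(Wq > t) = ρ·e^{−(μ−λ)t} = 0.6842·e^{−1.4611}
= 0.6842·0.231980 = 0.158717

Final: 0.158717


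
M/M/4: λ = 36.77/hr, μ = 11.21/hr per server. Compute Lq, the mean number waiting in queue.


a = λ/μ = 3.2801; ρ = a/4 = 0.8200
P₀ = 0.023618
Lq = P₀·a^c·ρ / (c!·(1−ρ)²) = 0.023618·115.75828·0.8200/(24·0.03239)
= 2.88395

Final: 2.88395


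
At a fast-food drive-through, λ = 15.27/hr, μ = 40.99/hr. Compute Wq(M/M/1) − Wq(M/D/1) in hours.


ρ = 15.27/40.99 = 0.3725
Wq(M/M/1) = ρ/(μ−λ) = 0.3725/25.72 = 0.01448 hr
Wq(M/D/1) = ρ/(2(μ−λ)) = 0.007242 hr
Savings = 0.01448 − 0.007242 = 0.007242 hr

Final: 0.007242 hr


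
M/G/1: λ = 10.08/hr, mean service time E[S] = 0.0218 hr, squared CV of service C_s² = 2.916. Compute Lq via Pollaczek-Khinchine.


ρ = λ·E[S] = 10.08·0.0218 = 0.2197
Lq = ρ²(1+C_s²)/(2(1−ρ)) = 0.04829·(1+2.916)/(2·0.7803)
= 0.04829·3.9160/1.5605 = 0.12117

Final: 0.12117


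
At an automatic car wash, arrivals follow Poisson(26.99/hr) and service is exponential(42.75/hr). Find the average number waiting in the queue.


ρ = 26.99/42.75 = 0.6313
Lq = ρ²/(1−ρ) = 0.3986/0.3687 = 1.0812

Final: 1.0812


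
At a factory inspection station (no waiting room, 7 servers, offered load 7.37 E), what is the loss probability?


B(c,a) = (a^c/c!) / Σ_{k=0}^{c} a^k/k!
a^7/7! = 234.337546
Σ terms (k=0..7): 1.00000 + 7.37000 + 27.15845 + 66.71926 + 122.93023 + 181.19917 + 222.57297 + 234.33755 = 863.287630
B = 234.337546/863.287630 = 0.271448

Final: 0.271448


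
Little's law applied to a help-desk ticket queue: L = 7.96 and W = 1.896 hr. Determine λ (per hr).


λ = L/W = 7.96/1.896 = 4.1983 /hr

Final: 4.1983 /hr


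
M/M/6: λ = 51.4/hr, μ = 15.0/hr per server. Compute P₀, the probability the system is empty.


a = λ/μ = 51.4/15.0 = 3.4267; ρ = a/c = 0.5711
Σ_{k=0}^{5} a^k/k! (terms k=0..5) = 1.00000 + 3.42667 + 5.87102 + 6.70601 + 5.74482 + 3.93711 = 26.68563
Tail: a^6/(6!(1−ρ)) = 1618.94151/(720·0.4289) = 5.24269
P₀ = 1/(26.68563 + 5.24269) = 1/31.92832 = 0.031320

Final: 0.031320


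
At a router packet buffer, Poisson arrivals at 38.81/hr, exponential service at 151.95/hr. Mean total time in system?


W = 1/(μ−λ) = 1/(151.95 − 38.81) = 1/113.14 = 0.008839 hr

Final: 0.008839 hr


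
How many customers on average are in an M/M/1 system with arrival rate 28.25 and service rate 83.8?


ρ = λ/μ = 28.25/83.8 = 0.3371
L = ρ/(1−ρ) = 0.3371/(1 − 0.3371) = 0.3371/0.6629 = 0.5086

Final: 0.5086


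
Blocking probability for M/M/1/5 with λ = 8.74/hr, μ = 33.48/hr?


ρ = λ/μ = 8.74/33.48 = 0.2611
P_K = (1−ρ)ρ^K/(1−ρ^(K+1)) = (0.7389·0.001212)/(1 − 0.0003165)
= 0.0008959/0.999684 = 0.0008962

Final: 0.0008962


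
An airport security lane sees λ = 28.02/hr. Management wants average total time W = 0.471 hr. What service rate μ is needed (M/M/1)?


W = 1/(μ−λ) ⇒ μ − λ = 1/W = 1/0.471 = 2.1231
μ = λ + 1/W = 28.02 + 2.1231 = 30.1431 per hr

Final: 30.1431 /hr


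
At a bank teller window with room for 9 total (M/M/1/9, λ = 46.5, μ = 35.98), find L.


ρ = 46.5/35.98 = 1.2924
L = ρ[1 − (K+1)ρ^K + Kρ^(K+1)] / [(1−ρ)(1−ρ^(K+1))]
Numerator: 1.2924·(1 − 10·10.058336 + 9·12.999239) = 22.500149
Denominator: (-0.2924)·(-11.999239) = 3.508393
L = 22.500149/3.508393 = 6.4132

Final: 6.4132


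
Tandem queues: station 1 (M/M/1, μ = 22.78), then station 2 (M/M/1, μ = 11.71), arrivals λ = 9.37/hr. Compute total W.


Each node sees arrival rate λ = 9.37/hr (tandem ⇒ throughput preserved).
W₁ = 1/(μ₁−λ) = 1/(22.78−9.37) = 0.07457 hr
W₂ = 1/(μ₂−λ) = 1/(11.71−9.37) = 0.42735 hr
W_total = W₁ + W₂ = 0.07457 + 0.42735 = 0.50192 hr

Final: 0.50192 hr


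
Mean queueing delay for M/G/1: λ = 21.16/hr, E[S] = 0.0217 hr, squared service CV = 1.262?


ρ = λ·E[S] = 21.16·0.0217 = 0.4592
E[S²] = E[S]²(1+C_s²) = 0.0217²·(1+1.262) = 0.001065
Wq = λ·E[S²]/(2(1−ρ)) = 21.16·0.001065/(2·0.5408) = 0.02084 hr

Final: 0.02084 hr


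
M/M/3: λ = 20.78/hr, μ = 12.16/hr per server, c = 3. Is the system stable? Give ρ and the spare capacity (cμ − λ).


Total capacity cμ = 3·12.16 = 36.48/hr
ρ = λ/(cμ) = 20.78/36.48 = 0.5696
Stable ⇔ ρ < 1: YES
Spare capacity = cμ − λ = 36.48 − 20.78 = 15.70/hr

Final: ρ = 0.5696; stable; margin = 15.70/hr


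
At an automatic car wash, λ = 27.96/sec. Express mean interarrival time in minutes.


Mean interarrival time = 1/λ = 1/27.96 second = 0.03577 second
In minutes: 0.03577 × 0.0166667 = 0.0005961 min

Final: 0.0005961 min


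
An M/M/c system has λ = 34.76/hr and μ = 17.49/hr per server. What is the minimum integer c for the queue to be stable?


Stability requires cμ > λ ⇔ c > λ/μ.
λ/μ = 34.76/17.49 = 1.9874
Minimum integer c = ⌊1.9874⌋ + 1 = 2
Check: 2·17.49 = 34.98 > 34.76, while 1·17.49 = 17.49 ≤ 34.76

Final: 2 servers


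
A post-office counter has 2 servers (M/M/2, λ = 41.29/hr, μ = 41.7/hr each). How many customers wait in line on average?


a = λ/μ = 0.9902; ρ = a/2 = 0.4951
P₀ = 0.337718
Lq = P₀·a^c·ρ / (c!·(1−ρ)²) = 0.337718·0.98043·0.4951/(2·0.25494)
= 0.32150

Final: 0.32150


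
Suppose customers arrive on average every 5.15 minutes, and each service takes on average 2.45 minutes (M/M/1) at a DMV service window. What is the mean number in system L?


λ = 60/5.15 = 11.6505 /hr
μ = 60/2.45 = 24.4898 /hr
ρ = λ/μ = 11.6505/24.4898 = 0.4757
L = ρ/(1−ρ) = 0.4757/0.5243 = 0.9074

Final: 0.9074


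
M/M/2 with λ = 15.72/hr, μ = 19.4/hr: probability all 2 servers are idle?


a = λ/μ = 15.72/19.4 = 0.8103; ρ = a/c = 0.4052
Σ_{k=0}^{1} a^k/k! (terms k=0..1) = 1.00000 + 0.81031 = 1.81031
Tail: a^2/(2!(1−ρ)) = 0.65660/(2·0.5948) = 0.55191
P₀ = 1/(1.81031 + 0.55191) = 1/2.36222 = 0.423331

Final: 0.423331


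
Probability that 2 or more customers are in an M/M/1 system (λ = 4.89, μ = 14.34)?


ρ = 4.89/14.34 = 0.3410
P(N ≥ n) = ρ^n = 0.3410^2 = 0.116284

Final: 0.116284


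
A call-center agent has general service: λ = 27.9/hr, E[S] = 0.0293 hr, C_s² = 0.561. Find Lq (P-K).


ρ = λ·E[S] = 27.9·0.0293 = 0.8175
Lq = ρ²(1+C_s²)/(2(1−ρ)) = 0.6683·(1+0.561)/(2·0.1825)
= 0.6683·1.5610/0.3651 = 2.85747

Final: 2.85747


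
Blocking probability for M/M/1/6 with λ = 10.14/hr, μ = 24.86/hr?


ρ = λ/μ = 10.14/24.86 = 0.4079
P_K = (1−ρ)ρ^K/(1−ρ^(K+1)) = (0.5921·0.004605)/(1 − 0.001878)
= 0.002727/0.998122 = 0.002732

Final: 0.002732


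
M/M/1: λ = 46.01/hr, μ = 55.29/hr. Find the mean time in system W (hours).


W = 1/(μ−λ) = 1/(55.29 − 46.01) = 1/9.28 = 0.1078 hr

Final: 0.1078 hr


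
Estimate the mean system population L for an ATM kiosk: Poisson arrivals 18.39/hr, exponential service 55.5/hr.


ρ = λ/μ = 18.39/55.5 = 0.3314
L = ρ/(1−ρ) = 0.3314/(1 − 0.3314) = 0.3314/0.6686 = 0.4956

Final: 0.4956


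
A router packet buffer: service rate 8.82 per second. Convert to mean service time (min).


Mean service time = 1/μ = 1/8.82 second = 0.11338 second
In minutes: 0.11338 × 0.0166667 = 0.001890 min

Final: 0.001890 min


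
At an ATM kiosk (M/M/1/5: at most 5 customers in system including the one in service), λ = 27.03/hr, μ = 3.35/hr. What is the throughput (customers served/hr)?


ρ = 8.0687; P_K = (1−ρ)ρ^5/(1−ρ^6) = 0.876067
λ_eff = λ(1 − P_K) = 27.03·(1 − 0.876067) = 27.03·0.123933 = 3.3499 /hr

Final: 3.3499 /hr


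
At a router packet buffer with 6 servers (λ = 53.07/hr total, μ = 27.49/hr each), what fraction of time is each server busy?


ρ = λ/(cμ) = 53.07/(6·27.49) = 53.07/164.94 = 0.3218

Final: 0.3218


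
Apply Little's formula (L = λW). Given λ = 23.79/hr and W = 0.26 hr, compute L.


L = λW = 23.79·0.26 = 6.1854

Final: 6.1854


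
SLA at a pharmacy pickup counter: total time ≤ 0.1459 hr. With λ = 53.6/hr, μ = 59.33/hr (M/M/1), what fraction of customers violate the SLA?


W ~ Exponential(μ−λ) for M/M/1.
μ − λ = 59.33 − 53.6 = 5.7300
P(W > t) = e^{−(μ−λ)t} = e^{−0.8360} = 0.433438

Final: 0.433438


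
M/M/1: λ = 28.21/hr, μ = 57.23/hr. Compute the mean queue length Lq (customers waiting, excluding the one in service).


ρ = 28.21/57.23 = 0.4929
Lq = ρ²/(1−ρ) = 0.2430/0.5071 = 0.4792

Final: 0.4792


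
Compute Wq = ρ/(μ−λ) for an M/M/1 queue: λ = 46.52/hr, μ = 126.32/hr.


ρ = 46.52/126.32 = 0.3683
Wq = ρ/(μ−λ) = 0.3683/(126.32 − 46.52) = 0.3683/79.80 = 0.004615 hr

Final: 0.004615 hr


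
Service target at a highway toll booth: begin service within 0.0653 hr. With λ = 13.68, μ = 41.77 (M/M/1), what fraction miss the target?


ρ = 13.68/41.77 = 0.3275
P(Wq > t) = ρ·e^{−(μ−λ)t} = 0.3275·e^{−1.8343}
= 0.3275·0.159729 = 0.052312

Final: 0.052312


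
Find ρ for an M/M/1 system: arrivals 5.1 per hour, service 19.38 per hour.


ρ = λ/μ = 5.1/19.38 = 0.2632

Final: 0.2632


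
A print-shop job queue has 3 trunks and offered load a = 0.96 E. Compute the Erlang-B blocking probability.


B(c,a) = (a^c/c!) / Σ_{k=0}^{c} a^k/k!
a^3/3! = 0.147456
Σ terms (k=0..3): 1.00000 + 0.96000 + 0.46080 + 0.14746 = 2.568256
B = 0.147456/2.568256 = 0.057415

Final: 0.057415


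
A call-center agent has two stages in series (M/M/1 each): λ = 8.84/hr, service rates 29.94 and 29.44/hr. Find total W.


Each node sees arrival rate λ = 8.84/hr (tandem ⇒ throughput preserved).
W₁ = 1/(μ₁−λ) = 1/(29.94−8.84) = 0.04739 hr
W₂ = 1/(μ₂−λ) = 1/(29.44−8.84) = 0.04854 hr
W_total = W₁ + W₂ = 0.04739 + 0.04854 = 0.09594 hr

Final: 0.09594 hr


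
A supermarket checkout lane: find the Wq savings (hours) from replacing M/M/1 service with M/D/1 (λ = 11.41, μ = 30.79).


ρ = 11.41/30.79 = 0.3706
Wq(M/M/1) = ρ/(μ−λ) = 0.3706/19.38 = 0.01912 hr
Wq(M/D/1) = ρ/(2(μ−λ)) = 0.009561 hr
Savings = 0.01912 − 0.009561 = 0.009561 hr

Final: 0.009561 hr


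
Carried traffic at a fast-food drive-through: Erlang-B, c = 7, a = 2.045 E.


B(7,2.045) = 0.003844 (Erlang-B)
Carried load = a(1 − B) = 2.045·(1 − 0.003844) = 2.045·0.996156 = 2.0371 E

Final: 2.0371 Erlangs


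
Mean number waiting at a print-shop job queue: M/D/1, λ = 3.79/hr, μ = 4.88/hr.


ρ = 3.79/4.88 = 0.7766
M/D/1: Lq = ρ²/(2(1−ρ)) = 0.6032/(2·0.2234) = 1.35021

Final: 1.35021


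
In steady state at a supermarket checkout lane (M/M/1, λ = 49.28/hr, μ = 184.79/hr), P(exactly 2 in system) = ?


ρ = 49.28/184.79 = 0.2667
P_n = (1−ρ)·ρ^n = (1 − 0.2667)·0.2667^2 = 0.7333·0.071119 = 0.052153

Final: 0.052153


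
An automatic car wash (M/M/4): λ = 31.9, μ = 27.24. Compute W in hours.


a = 1.1711; ρ = 0.2928; P₀ = 0.309095
Lq = P₀·a^c·ρ/(c!(1−ρ)²) = 0.01418
Wq = Lq/λ = 0.01418/31.9 = 0.0004445 hr
W = Wq + 1/μ = 0.0004445 + 0.03671 = 0.03716 hr

Final: 0.03716 hr


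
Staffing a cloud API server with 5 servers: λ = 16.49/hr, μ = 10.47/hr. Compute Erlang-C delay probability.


a = λ/μ = 1.5750; ρ = a/5 = 0.3150
P₀ = 0.206583 (from M/M/c formula)
C(c,a) = [a^c/(c!(1−ρ))]·P₀ = [9.69103/(120·0.6850)]·0.206583
= 0.11789·0.206583 = 0.024355

Final: 0.024355


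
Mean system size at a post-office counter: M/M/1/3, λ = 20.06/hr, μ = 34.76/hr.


ρ = 20.06/34.76 = 0.5771
L = ρ[1 − (K+1)ρ^K + Kρ^(K+1)] / [(1−ρ)(1−ρ^(K+1))]
Numerator: 0.5771·(1 − 4·0.192200 + 3·0.110919) = 0.325459
Denominator: (0.4229)·(0.889081) = 0.375992
L = 0.325459/0.375992 = 0.8656

Final: 0.8656


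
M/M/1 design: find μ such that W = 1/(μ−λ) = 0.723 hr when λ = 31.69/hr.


W = 1/(μ−λ) ⇒ μ − λ = 1/W = 1/0.723 = 1.3831
μ = λ + 1/W = 31.69 + 1.3831 = 33.0731 per hr

Final: 33.0731 /hr


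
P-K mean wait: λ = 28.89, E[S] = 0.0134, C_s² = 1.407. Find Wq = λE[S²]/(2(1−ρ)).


ρ = λ·E[S] = 28.89·0.0134 = 0.3871
E[S²] = E[S]²(1+C_s²) = 0.0134²·(1+1.407) = 0.0004322
Wq = λ·E[S²]/(2(1−ρ)) = 28.89·0.0004322/(2·0.6129) = 0.01019 hr

Final: 0.01019 hr


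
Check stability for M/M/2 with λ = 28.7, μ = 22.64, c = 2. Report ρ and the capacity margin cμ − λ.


Total capacity cμ = 2·22.64 = 45.28/hr
ρ = λ/(cμ) = 28.7/45.28 = 0.6338
Stable ⇔ ρ < 1: YES
Spare capacity = cμ − λ = 45.28 − 28.7 = 16.58/hr

Final: ρ = 0.6338; stable; margin = 16.58/hr


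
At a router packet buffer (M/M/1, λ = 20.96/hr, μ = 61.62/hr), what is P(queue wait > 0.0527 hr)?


ρ = 20.96/61.62 = 0.3401
P(Wq > t) = ρ·e^{−(μ−λ)t} = 0.3401·e^{−2.1428}
= 0.3401·0.117328 = 0.039909

Final: 0.039909


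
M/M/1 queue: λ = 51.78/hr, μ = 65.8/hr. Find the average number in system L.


ρ = λ/μ = 51.78/65.8 = 0.7869
L = ρ/(1−ρ) = 0.7869/(1 − 0.7869) = 0.7869/0.2131 = 3.6933

Final: 3.6933


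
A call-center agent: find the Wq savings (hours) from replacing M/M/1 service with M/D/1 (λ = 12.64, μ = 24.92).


ρ = 12.64/24.92 = 0.5072
Wq(M/M/1) = ρ/(μ−λ) = 0.5072/12.28 = 0.04130 hr
Wq(M/D/1) = ρ/(2(μ−λ)) = 0.02065 hr
Savings = 0.04130 − 0.02065 = 0.02065 hr

Final: 0.02065 hr


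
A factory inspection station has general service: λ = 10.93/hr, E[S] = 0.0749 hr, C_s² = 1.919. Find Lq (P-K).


ρ = λ·E[S] = 10.93·0.0749 = 0.8187
Lq = ρ²(1+C_s²)/(2(1−ρ)) = 0.6702·(1+1.919)/(2·0.1813)
= 0.6702·2.9190/0.3627 = 5.39395

Final: 5.39395


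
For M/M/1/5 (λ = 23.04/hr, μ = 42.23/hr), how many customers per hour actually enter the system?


ρ = 0.5456; P_K = (1−ρ)ρ^5/(1−ρ^6) = 0.022562
λ_eff = λ(1 − P_K) = 23.04·(1 − 0.022562) = 23.04·0.977438 = 22.5202 /hr

Final: 22.5202 /hr


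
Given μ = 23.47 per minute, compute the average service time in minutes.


Mean service time = 1/μ = 1/23.47 minute = 0.04261 minute
In minutes: 0.04261 × 1 = 0.04261 min

Final: 0.04261 min


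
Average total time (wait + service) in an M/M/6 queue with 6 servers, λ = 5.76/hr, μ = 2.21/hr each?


a = 2.6063; ρ = 0.4344; P₀ = 0.073269
Lq = P₀·a^c·ρ/(c!(1−ρ)²) = 0.04331
Wq = Lq/λ = 0.04331/5.76 = 0.007520 hr
W = Wq + 1/μ = 0.007520 + 0.45249 = 0.46001 hr

Final: 0.46001 hr


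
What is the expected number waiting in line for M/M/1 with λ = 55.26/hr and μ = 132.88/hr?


ρ = 55.26/132.88 = 0.4159
Lq = ρ²/(1−ρ) = 0.1729/0.5841 = 0.2961

Final: 0.2961


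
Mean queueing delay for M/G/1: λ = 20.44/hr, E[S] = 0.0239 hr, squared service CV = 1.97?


ρ = λ·E[S] = 20.44·0.0239 = 0.4885
E[S²] = E[S]²(1+C_s²) = 0.0239²·(1+1.97) = 0.001696
Wq = λ·E[S²]/(2(1−ρ)) = 20.44·0.001696/(2·0.5115) = 0.03390 hr

Final: 0.03390 hr


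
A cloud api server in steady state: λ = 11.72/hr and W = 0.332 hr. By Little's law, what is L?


L = λW = 11.72·0.332 = 3.8910

Final: 3.8910


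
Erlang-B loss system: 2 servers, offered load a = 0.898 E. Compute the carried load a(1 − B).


B(2,0.898) = 0.175214 (Erlang-B)
Carried load = a(1 − B) = 0.898·(1 − 0.175214) = 0.898·0.824786 = 0.7407 E

Final: 0.7407 Erlangs


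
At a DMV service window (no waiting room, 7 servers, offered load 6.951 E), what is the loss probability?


B(c,a) = (a^c/c!) / Σ_{k=0}^{c} a^k/k!
a^7/7! = 155.560913
Σ terms (k=0..7): 1.00000 + 6.95100 + 24.15820 + 55.97455 + 97.26978 + 135.22444 + 156.65752 + 155.56091 = 632.796396
B = 155.560913/632.796396 = 0.245831

Final: 0.245831


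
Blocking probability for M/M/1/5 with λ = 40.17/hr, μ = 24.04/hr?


ρ = λ/μ = 40.17/24.04 = 1.6710
P_K = (1−ρ)ρ^K/(1−ρ^(K+1)) = (-0.6710·13.026773)/(1 − 21.767282)
= -8.740509/-20.767282 = 0.420879

Final: 0.420879


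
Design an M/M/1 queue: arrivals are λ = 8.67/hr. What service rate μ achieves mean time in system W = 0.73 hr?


W = 1/(μ−λ) ⇒ μ − λ = 1/W = 1/0.73 = 1.3699
μ = λ + 1/W = 8.67 + 1.3699 = 10.0399 per hr

Final: 10.0399 /hr


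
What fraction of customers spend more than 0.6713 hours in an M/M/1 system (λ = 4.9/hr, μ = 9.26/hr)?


W ~ Exponential(μ−λ) for M/M/1.
μ − λ = 9.26 − 4.9 = 4.3600
P(W > t) = e^{−(μ−λ)t} = e^{−2.9269} = 0.053565

Final: 0.053565


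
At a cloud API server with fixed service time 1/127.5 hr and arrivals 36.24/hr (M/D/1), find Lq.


ρ = 36.24/127.5 = 0.2842
M/D/1: Lq = ρ²/(2(1−ρ)) = 0.08079/(2·0.7158) = 0.05644

Final: 0.05644


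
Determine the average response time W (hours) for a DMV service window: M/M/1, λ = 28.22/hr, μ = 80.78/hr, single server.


W = 1/(μ−λ) = 1/(80.78 − 28.22) = 1/52.56 = 0.01903 hr

Final: 0.01903 hr


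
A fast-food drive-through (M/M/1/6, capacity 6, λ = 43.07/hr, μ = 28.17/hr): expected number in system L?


ρ = 43.07/28.17 = 1.5289
L = ρ[1 − (K+1)ρ^K + Kρ^(K+1)] / [(1−ρ)(1−ρ^(K+1))]
Numerator: 1.5289·(1 − 7·12.774036 + 6·19.530626) = 43.980485
Denominator: (-0.5289)·(-18.530626) = 9.801432
L = 43.980485/9.801432 = 4.4871

Final: 4.4871


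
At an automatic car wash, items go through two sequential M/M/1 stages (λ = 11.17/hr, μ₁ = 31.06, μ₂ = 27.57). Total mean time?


Each node sees arrival rate λ = 11.17/hr (tandem ⇒ throughput preserved).
W₁ = 1/(μ₁−λ) = 1/(31.06−11.17) = 0.05028 hr
W₂ = 1/(μ₂−λ) = 1/(27.57−11.17) = 0.06098 hr
W_total = W₁ + W₂ = 0.05028 + 0.06098 = 0.11125 hr

Final: 0.11125 hr


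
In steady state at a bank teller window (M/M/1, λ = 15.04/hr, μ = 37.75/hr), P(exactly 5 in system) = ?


ρ = 15.04/37.75 = 0.3984
P_n = (1−ρ)·ρ^n = (1 − 0.3984)·0.3984^5 = 0.6016·0.010038 = 0.006039

Final: 0.006039


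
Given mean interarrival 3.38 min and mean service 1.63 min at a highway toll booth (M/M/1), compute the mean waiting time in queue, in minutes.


λ = 60/3.38 = 17.7515 /hr
μ = 60/1.63 = 36.8098 /hr
ρ = λ/μ = 17.7515/36.8098 = 0.4822
Wq = ρ/(μ−λ) = 0.4822/(36.8098−17.7515) = 0.02530 hr
In minutes: 0.02530·60 = 1.518 min

Final: 1.518 min


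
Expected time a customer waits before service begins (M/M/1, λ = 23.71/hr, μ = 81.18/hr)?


ρ = 23.71/81.18 = 0.2921
Wq = ρ/(μ−λ) = 0.2921/(81.18 − 23.71) = 0.2921/57.47 = 0.005082 hr

Final: 0.005082 hr


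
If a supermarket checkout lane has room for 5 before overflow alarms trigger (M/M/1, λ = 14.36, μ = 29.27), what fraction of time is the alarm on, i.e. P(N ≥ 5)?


ρ = 14.36/29.27 = 0.4906
P(N ≥ n) = ρ^n = 0.4906^5 = 0.028422

Final: 0.028422


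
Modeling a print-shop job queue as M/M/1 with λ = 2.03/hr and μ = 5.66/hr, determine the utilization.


ρ = λ/μ = 2.03/5.66 = 0.3587

Final: 0.3587


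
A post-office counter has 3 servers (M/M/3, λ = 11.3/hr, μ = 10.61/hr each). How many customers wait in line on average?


a = λ/μ = 1.0650; ρ = a/3 = 0.3550
P₀ = 0.339634
Lq = P₀·a^c·ρ / (c!·(1−ρ)²) = 0.339634·1.20806·0.3550/(6·0.41601)
= 0.05836

Final: 0.05836


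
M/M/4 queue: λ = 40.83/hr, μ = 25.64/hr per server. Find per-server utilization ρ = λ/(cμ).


ρ = λ/(cμ) = 40.83/(4·25.64) = 40.83/102.56 = 0.3981

Final: 0.3981


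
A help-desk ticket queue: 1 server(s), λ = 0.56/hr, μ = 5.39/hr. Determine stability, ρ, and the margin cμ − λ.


Total capacity cμ = 1·5.39 = 5.39/hr
ρ = λ/(cμ) = 0.56/5.39 = 0.1039
Stable ⇔ ρ < 1: YES
Spare capacity = cμ − λ = 5.39 − 0.56 = 4.83/hr

Final: ρ = 0.1039; stable; margin = 4.83/hr


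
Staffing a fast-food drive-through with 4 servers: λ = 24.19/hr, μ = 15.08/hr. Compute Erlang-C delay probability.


a = λ/μ = 1.6041; ρ = a/4 = 0.4010
P₀ = 0.198443 (from M/M/c formula)
C(c,a) = [a^c/(c!(1−ρ))]·P₀ = [6.62122/(24·0.5990)]·0.198443
= 0.46060·0.198443 = 0.091402

Final: 0.091402


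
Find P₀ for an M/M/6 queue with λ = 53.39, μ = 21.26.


a = λ/μ = 53.39/21.26 = 2.5113; ρ = a/c = 0.4185
Σ_{k=0}^{5} a^k/k! (terms k=0..5) = 1.00000 + 2.51129 + 3.15329 + 2.63960 + 1.65720 + 0.83234 = 11.79372
Tail: a^6/(6!(1−ρ)) = 250.83028/(720·0.5815) = 0.59915
P₀ = 1/(11.79372 + 0.59915) = 1/12.39287 = 0.080692

Final: 0.080692


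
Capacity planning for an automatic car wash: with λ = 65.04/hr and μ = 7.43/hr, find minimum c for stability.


Stability requires cμ > λ ⇔ c > λ/μ.
λ/μ = 65.04/7.43 = 8.7537
Minimum integer c = ⌊8.7537⌋ + 1 = 9
Check: 9·7.43 = 66.87 > 65.04, while 8·7.43 = 59.44 ≤ 65.04

Final: 9 servers


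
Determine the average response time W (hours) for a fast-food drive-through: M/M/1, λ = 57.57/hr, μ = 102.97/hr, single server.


W = 1/(μ−λ) = 1/(102.97 − 57.57) = 1/45.40 = 0.02203 hr

Final: 0.02203 hr


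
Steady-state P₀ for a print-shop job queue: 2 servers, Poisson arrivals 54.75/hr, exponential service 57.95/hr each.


a = λ/μ = 54.75/57.95 = 0.9448; ρ = a/c = 0.4724
Σ_{k=0}^{1} a^k/k! (terms k=0..1) = 1.00000 + 0.94478 = 1.94478
Tail: a^2/(2!(1−ρ)) = 0.89261/(2·0.5276) = 0.84590
P₀ = 1/(1.94478 + 0.84590) = 1/2.79068 = 0.358336

Final: 0.358336


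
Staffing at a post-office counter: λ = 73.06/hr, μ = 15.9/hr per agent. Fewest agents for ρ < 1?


Stability requires cμ > λ ⇔ c > λ/μ.
λ/μ = 73.06/15.9 = 4.5950
Minimum integer c = ⌊4.5950⌋ + 1 = 5
Check: 5·15.9 = 79.50 > 73.06, while 4·15.9 = 63.60 ≤ 73.06

Final: 5 servers


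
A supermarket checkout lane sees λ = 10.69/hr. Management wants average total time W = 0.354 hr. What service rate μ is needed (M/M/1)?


W = 1/(μ−λ) ⇒ μ − λ = 1/W = 1/0.354 = 2.8249
μ = λ + 1/W = 10.69 + 2.8249 = 13.5149 per hr

Final: 13.5149 /hr


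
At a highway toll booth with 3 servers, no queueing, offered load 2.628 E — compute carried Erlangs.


B(3,2.628) = 0.299321 (Erlang-B)
Carried load = a(1 − B) = 2.628·(1 − 0.299321) = 2.628·0.700679 = 1.8414 E

Final: 1.8414 Erlangs


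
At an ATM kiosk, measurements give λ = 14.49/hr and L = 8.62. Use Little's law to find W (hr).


W = L/λ = 8.62/14.49 = 0.5949 hr

Final: 0.5949 hr


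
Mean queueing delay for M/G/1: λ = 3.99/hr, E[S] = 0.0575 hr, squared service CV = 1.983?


ρ = λ·E[S] = 3.99·0.0575 = 0.2294
E[S²] = E[S]²(1+C_s²) = 0.0575²·(1+1.983) = 0.009863
Wq = λ·E[S²]/(2(1−ρ)) = 3.99·0.009863/(2·0.7706) = 0.02553 hr

Final: 0.02553 hr


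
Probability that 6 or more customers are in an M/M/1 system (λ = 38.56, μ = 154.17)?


ρ = 38.56/154.17 = 0.2501
P(N ≥ n) = ρ^n = 0.2501^6 = 0.0002448

Final: 0.0002448


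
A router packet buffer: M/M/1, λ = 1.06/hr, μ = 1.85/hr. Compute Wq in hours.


ρ = 1.06/1.85 = 0.5730
Wq = ρ/(μ−λ) = 0.5730/(1.85 − 1.06) = 0.5730/0.7900 = 0.7253 hr

Final: 0.7253 hr


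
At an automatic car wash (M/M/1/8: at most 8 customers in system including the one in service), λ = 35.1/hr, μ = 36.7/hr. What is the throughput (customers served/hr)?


ρ = 0.9564; P_K = (1−ρ)ρ^8/(1−ρ^9) = 0.092353
λ_eff = λ(1 − P_K) = 35.1·(1 − 0.092353) = 35.1·0.907647 = 31.8584 /hr

Final: 31.8584 /hr
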